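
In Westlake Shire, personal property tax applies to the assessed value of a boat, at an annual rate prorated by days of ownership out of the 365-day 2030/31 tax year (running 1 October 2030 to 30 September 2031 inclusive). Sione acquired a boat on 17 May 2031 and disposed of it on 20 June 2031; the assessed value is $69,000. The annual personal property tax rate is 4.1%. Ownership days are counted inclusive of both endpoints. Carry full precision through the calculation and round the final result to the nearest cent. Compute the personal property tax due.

Days held (17 May – 20 June 2031): 35 out of 365
Tax = $69,000 × 4.1% × 35/365 = $271.2740

$271.27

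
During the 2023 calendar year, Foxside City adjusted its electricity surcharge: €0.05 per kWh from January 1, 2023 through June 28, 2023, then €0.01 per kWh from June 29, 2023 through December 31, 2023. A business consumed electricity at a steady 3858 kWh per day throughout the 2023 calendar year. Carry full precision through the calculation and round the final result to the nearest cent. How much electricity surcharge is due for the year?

January 1 – June 28, 2023: 179 days × 3858 kWh/day = 690,582 kWh at €0.05/kWh → €34,529.10
June 29 – December 31, 2023: 186 days × 3858 kWh/day = 717,588 kWh at €0.01/kWh → €7,175.88

€41,704.98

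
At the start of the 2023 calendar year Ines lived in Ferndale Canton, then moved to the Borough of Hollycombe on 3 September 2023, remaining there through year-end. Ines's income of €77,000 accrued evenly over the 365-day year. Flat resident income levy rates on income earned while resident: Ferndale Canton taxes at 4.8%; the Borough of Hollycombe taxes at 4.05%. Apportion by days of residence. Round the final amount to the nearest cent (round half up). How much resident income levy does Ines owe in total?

€3,506.14

Ferndale Canton, 1 January – 2 September 2023: 245 days → €77,000 × 4.8% × 245/365 = €2,480.8767
The Borough of Hollycombe, 3 September – 31 December 2023: 120 days → €77,000 × 4.05% × 120/365 = €1,025.2603
Total = €3,506.1370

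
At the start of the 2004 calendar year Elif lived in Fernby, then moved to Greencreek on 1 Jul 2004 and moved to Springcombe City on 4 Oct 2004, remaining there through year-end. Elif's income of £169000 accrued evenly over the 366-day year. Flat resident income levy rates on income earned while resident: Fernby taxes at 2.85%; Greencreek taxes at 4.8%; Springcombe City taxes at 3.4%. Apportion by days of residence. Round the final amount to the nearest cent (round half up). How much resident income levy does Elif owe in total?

Fernby, 1 Jan – 30 Jun 2004: 182 days → £169000 × 2.85% × 182/366 = £2395.0902
Greencreek, 1 Jul – 3 Oct 2004: 95 days → £169000 × 4.8% × 95/366 = £2105.5738
Springcombe City, 4 Oct – 31 Dec 2004: 89 days → £169000 × 3.4% × 89/366 = £1397.2514
Total = £5897.9153

£5897.92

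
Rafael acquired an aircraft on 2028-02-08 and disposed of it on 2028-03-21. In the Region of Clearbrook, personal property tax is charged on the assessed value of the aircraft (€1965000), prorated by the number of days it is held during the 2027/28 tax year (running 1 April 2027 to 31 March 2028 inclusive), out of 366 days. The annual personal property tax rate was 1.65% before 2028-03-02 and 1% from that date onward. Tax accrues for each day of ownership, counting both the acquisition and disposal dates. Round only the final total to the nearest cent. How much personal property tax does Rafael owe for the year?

2028-02-08 to 2028-03-01: 23 days at 1.65% → €1965000 × 1.65% × 23/366 = €2037.4795
2028-03-02 to 2028-03-21: 20 days at 1% → €1965000 × 1% × 20/366 = €1073.7705
Total = €3111.2500

€3111.25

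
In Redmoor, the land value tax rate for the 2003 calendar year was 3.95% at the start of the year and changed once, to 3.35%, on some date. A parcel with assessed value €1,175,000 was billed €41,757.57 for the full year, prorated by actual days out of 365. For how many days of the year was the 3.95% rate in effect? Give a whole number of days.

124 days

Let d = days at the first rate; then 365 − d days at the second rate.
€1,175,000 × [3.95%·d + 3.35%·(365−d)] / 365 = €41,757.57
Solving gives d = 124, so the new rate took effect on May 5, 2003.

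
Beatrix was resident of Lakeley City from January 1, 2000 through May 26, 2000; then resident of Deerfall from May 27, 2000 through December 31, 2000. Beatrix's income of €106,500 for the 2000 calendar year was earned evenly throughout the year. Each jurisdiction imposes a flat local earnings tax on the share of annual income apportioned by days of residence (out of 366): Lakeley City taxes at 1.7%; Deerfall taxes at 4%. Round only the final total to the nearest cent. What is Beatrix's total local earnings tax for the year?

€3,276.18

Lakeley City, January 1 – May 26, 2000: 147 days → €106,500 × 1.7% × 147/366 = €727.1680
Deerfall, May 27 – December 31, 2000: 219 days → €106,500 × 4% × 219/366 = €2,549.0164
Total = €3,276.1844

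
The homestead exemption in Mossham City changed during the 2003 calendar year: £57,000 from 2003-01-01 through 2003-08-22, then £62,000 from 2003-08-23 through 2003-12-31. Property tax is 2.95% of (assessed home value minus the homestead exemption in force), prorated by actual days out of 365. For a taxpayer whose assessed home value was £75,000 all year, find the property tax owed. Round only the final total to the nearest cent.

2003-01-01 to 2003-08-22: 234 days, exemption £57,000 → (£75,000 − £57,000) × 2.95% × 234/365 = £340.4219
2003-08-23 to 2003-12-31: 131 days, exemption £62,000 → (£75,000 − £62,000) × 2.95% × 131/365 = £137.6397
Total = £478.0616

£478.06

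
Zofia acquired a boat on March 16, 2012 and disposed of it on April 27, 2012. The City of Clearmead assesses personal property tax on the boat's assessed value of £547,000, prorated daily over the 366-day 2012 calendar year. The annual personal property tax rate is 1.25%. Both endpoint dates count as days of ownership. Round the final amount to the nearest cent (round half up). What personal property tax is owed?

£803.31

Days held (March 16 – April 27, 2012): 43 out of 366
Tax = £547,000 × 1.25% × 43/366 = £803.3128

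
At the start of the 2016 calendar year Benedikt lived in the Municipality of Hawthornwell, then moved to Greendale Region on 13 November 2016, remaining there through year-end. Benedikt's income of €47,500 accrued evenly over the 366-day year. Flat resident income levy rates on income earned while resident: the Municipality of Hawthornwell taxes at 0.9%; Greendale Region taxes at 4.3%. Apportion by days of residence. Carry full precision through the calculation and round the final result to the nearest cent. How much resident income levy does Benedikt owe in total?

€643.72

The Municipality of Hawthornwell, 1 January – 12 November 2016: 317 days → €47,500 × 0.9% × 317/366 = €370.2664
Greendale Region, 13 November – 31 December 2016: 49 days → €47,500 × 4.3% × 49/366 = €273.4495
Total = €643.7158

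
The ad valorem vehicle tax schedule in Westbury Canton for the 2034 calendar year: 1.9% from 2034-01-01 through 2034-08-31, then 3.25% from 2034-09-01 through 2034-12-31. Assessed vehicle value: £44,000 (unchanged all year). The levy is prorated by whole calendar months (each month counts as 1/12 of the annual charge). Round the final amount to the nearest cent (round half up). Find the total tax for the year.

2034-01-01 to 2034-08-31: 8 months at 1.9% → £44,000 × 1.9% × 8/12 = £557.3333
2034-09-01 to 2034-12-31: 4 months at 3.25% → £44,000 × 3.25% × 4/12 = £476.6667
Total = £1,034.0000

£1,034.00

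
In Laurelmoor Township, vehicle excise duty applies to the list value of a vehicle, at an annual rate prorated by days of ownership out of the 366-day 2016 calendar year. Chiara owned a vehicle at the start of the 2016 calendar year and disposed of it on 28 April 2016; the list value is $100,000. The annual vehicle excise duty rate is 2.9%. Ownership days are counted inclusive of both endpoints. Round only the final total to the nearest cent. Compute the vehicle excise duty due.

Days held (1 January – 28 April 2016): 119 out of 366
Tax = $100,000 × 2.9% × 119/366 = $942.8962

$942.90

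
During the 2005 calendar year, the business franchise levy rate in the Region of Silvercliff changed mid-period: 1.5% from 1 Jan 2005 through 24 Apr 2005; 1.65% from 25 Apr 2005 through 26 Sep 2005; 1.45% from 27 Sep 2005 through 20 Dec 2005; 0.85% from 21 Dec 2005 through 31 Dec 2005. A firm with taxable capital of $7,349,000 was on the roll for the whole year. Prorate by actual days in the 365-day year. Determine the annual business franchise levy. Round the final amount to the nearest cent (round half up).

1 Jan – 24 Apr 2005: 114 days at 1.5% → $7,349,000 × 1.5% × 114/365 = $34,429.5616
25 Apr – 26 Sep 2005: 155 days at 1.65% → $7,349,000 × 1.65% × 155/365 = $51,493.3356
27 Sep – 20 Dec 2005: 85 days at 1.45% → $7,349,000 × 1.45% × 85/365 = $24,815.4589
21 Dec – 31 Dec 2005: 11 days at 0.85% → $7,349,000 × 0.85% × 11/365 = $1,882.5521
Total = $112,620.9082

$112,620.91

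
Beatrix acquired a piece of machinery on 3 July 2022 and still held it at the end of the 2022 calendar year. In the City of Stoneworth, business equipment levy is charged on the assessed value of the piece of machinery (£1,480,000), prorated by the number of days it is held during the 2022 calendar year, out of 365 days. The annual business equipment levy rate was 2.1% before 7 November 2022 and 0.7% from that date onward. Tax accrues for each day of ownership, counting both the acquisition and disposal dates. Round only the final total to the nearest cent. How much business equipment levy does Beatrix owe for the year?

3 July – 6 November 2022: 127 days at 2.1% → £1,480,000 × 2.1% × 127/365 = £10,814.1370
7 November – 31 December 2022: 55 days at 0.7% → £1,480,000 × 0.7% × 55/365 = £1,561.0959
Total = £12,375.2329

£12,375.23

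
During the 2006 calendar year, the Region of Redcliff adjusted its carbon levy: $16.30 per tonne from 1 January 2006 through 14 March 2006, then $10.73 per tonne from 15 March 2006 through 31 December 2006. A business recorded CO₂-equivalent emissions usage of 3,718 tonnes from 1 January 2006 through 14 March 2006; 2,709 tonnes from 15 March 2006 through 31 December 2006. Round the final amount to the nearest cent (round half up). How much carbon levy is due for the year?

$89670.97

1 January – 14 March 2006: 3,718 tonnes at $16.30/tonne → $60603.40
15 March – 31 December 2006: 2,709 tonnes at $10.73/tonne → $29067.57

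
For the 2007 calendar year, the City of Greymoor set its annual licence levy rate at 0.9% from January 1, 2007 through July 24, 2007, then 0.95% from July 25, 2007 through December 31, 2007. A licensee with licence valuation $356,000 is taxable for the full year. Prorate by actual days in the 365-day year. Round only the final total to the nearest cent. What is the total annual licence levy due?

January 1 – July 24, 2007: 205 days at 0.9% → $356,000 × 0.9% × 205/365 = $1,799.5068
July 25 – December 31, 2007: 160 days at 0.95% → $356,000 × 0.95% × 160/365 = $1,482.5205
Total = $3,282.0274

$3,282.03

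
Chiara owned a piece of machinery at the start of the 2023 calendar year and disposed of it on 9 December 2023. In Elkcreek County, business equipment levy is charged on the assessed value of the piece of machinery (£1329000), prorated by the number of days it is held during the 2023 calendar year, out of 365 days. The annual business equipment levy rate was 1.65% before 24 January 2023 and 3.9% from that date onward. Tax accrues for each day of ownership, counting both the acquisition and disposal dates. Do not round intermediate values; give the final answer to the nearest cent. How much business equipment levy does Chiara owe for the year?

1 January – 23 January 2023: 23 days at 1.65% → £1329000 × 1.65% × 23/365 = £1381.7959
24 January – 9 December 2023: 320 days at 3.9% → £1329000 × 3.9% × 320/365 = £45440.8767
Total = £46822.6726

£46822.67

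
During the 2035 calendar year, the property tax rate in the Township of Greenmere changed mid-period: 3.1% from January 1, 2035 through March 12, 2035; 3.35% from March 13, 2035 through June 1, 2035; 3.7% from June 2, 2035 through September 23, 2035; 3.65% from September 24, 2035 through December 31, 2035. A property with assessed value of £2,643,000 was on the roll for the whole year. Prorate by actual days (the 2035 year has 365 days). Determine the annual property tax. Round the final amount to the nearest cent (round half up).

January 1 – March 12, 2035: 71 days at 3.1% → £2,643,000 × 3.1% × 71/365 = £15,937.6521
March 13 – June 1, 2035: 81 days at 3.35% → £2,643,000 × 3.35% × 81/365 = £19,648.7137
June 2 – September 23, 2035: 114 days at 3.7% → £2,643,000 × 3.7% × 114/365 = £30,542.9425
September 24 – December 31, 2035: 99 days at 3.65% → £2,643,000 × 3.65% × 99/365 = £26,165.7000
Total = £92,295.0082

£92,295.01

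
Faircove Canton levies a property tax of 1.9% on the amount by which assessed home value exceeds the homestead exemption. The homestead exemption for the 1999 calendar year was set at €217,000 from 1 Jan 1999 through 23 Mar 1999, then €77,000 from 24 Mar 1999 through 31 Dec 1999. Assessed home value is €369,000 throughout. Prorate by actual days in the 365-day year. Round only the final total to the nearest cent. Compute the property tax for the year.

€4,950.41

1 Jan – 23 Mar 1999: 82 days, exemption €217,000 → (€369,000 − €217,000) × 1.9% × 82/365 = €648.8110
24 Mar – 31 Dec 1999: 283 days, exemption €77,000 → (€369,000 − €77,000) × 1.9% × 283/365 = €4,301.6000
Total = €4,950.4110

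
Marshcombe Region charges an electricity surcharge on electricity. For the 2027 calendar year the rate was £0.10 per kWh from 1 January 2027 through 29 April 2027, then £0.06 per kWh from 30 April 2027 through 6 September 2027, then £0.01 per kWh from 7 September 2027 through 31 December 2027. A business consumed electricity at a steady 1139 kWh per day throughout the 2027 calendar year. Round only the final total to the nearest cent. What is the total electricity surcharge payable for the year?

1 January – 29 April 2027: 119 days × 1139 kWh/day = 135,541 kWh at £0.10/kWh → £13,554.10
30 April – 6 September 2027: 130 days × 1139 kWh/day = 148,070 kWh at £0.06/kWh → £8,884.20
7 September – 31 December 2027: 116 days × 1139 kWh/day = 132,124 kWh at £0.01/kWh → £1,321.24

£23,759.54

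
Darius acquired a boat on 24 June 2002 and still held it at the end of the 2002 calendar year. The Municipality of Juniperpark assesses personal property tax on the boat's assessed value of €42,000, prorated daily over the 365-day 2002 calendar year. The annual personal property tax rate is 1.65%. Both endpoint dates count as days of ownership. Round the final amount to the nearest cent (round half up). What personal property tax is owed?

€362.64

Days held (24 June – 31 December 2002): 191 out of 365
Tax = €42,000 × 1.65% × 191/365 = €362.6384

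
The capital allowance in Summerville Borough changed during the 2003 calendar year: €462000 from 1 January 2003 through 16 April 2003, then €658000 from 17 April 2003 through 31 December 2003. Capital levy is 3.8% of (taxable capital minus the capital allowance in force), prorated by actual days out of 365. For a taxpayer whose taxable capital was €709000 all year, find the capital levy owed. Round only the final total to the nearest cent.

€4100.98

1 January – 16 April 2003: 106 days, exemption €462000 → (€709000 − €462000) × 3.8% × 106/365 = €2725.7973
17 April – 31 December 2003: 259 days, exemption €658000 → (€709000 − €658000) × 3.8% × 259/365 = €1375.1836
Total = €4100.9808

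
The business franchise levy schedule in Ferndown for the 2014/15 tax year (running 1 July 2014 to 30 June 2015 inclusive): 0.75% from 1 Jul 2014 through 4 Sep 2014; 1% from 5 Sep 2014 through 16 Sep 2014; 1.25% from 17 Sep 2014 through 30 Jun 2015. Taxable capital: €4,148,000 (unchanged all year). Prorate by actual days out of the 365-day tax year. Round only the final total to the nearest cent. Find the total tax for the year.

1 Jul – 4 Sep 2014: 66 days at 0.75% → €4,148,000 × 0.75% × 66/365 = €5,625.3699
5 Sep – 16 Sep 2014: 12 days at 1% → €4,148,000 × 1% × 12/365 = €1,363.7260
17 Sep 2014 – 30 Jun 2015: 287 days at 1.25% → €4,148,000 × 1.25% × 287/365 = €40,769.7260
Total = €47,758.8219

€47,758.82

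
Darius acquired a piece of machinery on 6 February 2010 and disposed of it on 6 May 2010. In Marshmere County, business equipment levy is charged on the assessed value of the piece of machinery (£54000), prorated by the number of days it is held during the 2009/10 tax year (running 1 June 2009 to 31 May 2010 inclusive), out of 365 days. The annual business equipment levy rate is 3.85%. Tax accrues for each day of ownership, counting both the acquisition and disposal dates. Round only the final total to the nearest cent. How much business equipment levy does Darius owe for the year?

Days held (6 February – 6 May 2010): 90 out of 365
Tax = £54000 × 3.85% × 90/365 = £512.6301

£512.63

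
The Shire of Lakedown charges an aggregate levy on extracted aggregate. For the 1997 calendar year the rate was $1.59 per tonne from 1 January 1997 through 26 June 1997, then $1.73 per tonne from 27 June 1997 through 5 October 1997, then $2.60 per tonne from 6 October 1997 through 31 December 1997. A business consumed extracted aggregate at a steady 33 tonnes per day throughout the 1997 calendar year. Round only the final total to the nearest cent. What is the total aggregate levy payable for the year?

$22,517.88

1 January – 26 June 1997: 177 days × 33 tonnes/day = 5,841 tonnes at $1.59/tonne → $9,287.19
27 June – 5 October 1997: 101 days × 33 tonnes/day = 3,333 tonnes at $1.73/tonne → $5,766.09
6 October – 31 December 1997: 87 days × 33 tonnes/day = 2,871 tonnes at $2.60/tonne → $7,464.60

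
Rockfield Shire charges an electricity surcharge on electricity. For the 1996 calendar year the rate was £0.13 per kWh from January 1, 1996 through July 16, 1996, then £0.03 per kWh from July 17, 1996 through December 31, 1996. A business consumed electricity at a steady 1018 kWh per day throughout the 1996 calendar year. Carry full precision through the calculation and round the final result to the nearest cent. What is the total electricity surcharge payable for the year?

January 1 – July 16, 1996: 198 days × 1018 kWh/day = 201,564 kWh at £0.13/kWh → £26203.32
July 17 – December 31, 1996: 168 days × 1018 kWh/day = 171,024 kWh at £0.03/kWh → £5130.72

£31334.04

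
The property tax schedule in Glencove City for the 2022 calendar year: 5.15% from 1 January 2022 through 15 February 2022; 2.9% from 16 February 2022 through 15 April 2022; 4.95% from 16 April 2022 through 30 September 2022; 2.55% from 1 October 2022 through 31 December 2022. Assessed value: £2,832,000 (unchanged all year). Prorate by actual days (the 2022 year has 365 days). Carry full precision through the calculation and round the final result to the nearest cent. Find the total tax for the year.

£114,381.76

1 January – 15 February 2022: 46 days at 5.15% → £2,832,000 × 5.15% × 46/365 = £18,380.8438
16 February – 15 April 2022: 59 days at 2.9% → £2,832,000 × 2.9% × 59/365 = £13,275.4849
16 April – 30 September 2022: 168 days at 4.95% → £2,832,000 × 4.95% × 168/365 = £64,523.0466
1 October – 31 December 2022: 92 days at 2.55% → £2,832,000 × 2.55% × 92/365 = £18,202.3890
Total = £114,381.7644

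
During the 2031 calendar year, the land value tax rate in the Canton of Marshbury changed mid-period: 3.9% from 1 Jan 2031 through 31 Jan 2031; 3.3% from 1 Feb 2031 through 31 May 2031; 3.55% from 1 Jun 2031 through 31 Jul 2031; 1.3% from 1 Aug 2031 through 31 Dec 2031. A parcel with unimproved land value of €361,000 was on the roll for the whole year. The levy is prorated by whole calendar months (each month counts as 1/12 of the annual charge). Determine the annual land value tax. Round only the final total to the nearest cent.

1 Jan – 31 Jan 2031: 1 month at 3.9% → €361,000 × 3.9% × 1/12 = €1,173.2500
1 Feb – 31 May 2031: 4 months at 3.3% → €361,000 × 3.3% × 4/12 = €3,971.0000
1 Jun – 31 Jul 2031: 2 months at 3.55% → €361,000 × 3.55% × 2/12 = €2,135.9167
1 Aug – 31 Dec 2031: 5 months at 1.3% → €361,000 × 1.3% × 5/12 = €1,955.4167
Total = €9,235.5833

€9,235.58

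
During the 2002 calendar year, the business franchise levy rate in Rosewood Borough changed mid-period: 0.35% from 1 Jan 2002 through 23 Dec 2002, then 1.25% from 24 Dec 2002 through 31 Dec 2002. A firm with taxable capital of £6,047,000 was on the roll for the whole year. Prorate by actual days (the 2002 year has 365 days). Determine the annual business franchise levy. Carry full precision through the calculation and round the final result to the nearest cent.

£22,357.33

1 Jan – 23 Dec 2002: 357 days at 0.35% → £6,047,000 × 0.35% × 357/365 = £20,700.6205
24 Dec – 31 Dec 2002: 8 days at 1.25% → £6,047,000 × 1.25% × 8/365 = £1,656.7123
Total = £22,357.3329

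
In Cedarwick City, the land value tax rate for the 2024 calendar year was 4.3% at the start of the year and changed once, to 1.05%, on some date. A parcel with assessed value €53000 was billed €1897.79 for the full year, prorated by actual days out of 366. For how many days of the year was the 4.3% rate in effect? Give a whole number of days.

Let d = days at the first rate; then 366 − d days at the second rate.
€53000 × [4.3%·d + 1.05%·(366−d)] / 366 = €1897.79
Solving gives d = 285, so the new rate took effect on October 12, 2024.

285 days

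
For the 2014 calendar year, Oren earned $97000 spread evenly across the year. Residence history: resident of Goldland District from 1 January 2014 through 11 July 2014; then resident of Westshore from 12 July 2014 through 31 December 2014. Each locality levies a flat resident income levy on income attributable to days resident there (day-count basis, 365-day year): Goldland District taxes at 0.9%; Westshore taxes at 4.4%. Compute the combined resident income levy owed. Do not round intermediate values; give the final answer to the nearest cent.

$2482.14

Goldland District, 1 January – 11 July 2014: 192 days → $97000 × 0.9% × 192/365 = $459.2219
Westshore, 12 July – 31 December 2014: 173 days → $97000 × 4.4% × 173/365 = $2022.9151
Total = $2482.1370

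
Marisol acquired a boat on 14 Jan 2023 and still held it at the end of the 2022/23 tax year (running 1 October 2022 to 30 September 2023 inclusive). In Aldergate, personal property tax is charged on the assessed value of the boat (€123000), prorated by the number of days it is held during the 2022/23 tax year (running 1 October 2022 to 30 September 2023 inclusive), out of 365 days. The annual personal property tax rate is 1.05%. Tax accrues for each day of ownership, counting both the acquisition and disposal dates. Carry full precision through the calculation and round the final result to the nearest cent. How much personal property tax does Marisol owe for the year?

€919.97

Days held (14 Jan – 30 Sep 2023): 260 out of 365
Tax = €123000 × 1.05% × 260/365 = €919.9726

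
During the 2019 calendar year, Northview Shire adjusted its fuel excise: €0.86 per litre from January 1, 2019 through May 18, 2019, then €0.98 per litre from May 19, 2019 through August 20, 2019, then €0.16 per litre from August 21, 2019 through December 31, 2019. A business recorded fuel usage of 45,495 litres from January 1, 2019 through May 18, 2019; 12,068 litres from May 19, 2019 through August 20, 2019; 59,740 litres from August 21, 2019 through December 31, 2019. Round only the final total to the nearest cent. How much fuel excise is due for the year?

€60,510.74

January 1 – May 18, 2019: 45,495 litres at €0.86/litre → €39,125.70
May 19 – August 20, 2019: 12,068 litres at €0.98/litre → €11,826.64
August 21 – December 31, 2019: 59,740 litres at €0.16/litre → €9,558.40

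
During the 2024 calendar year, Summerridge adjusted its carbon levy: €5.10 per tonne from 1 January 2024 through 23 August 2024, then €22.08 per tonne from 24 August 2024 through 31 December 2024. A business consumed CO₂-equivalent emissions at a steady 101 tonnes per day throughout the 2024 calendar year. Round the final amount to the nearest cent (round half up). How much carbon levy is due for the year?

1 January – 23 August 2024: 236 days × 101 tonnes/day = 23,836 tonnes at €5.10/tonne → €121563.60
24 August – 31 December 2024: 130 days × 101 tonnes/day = 13,130 tonnes at €22.08/tonne → €289910.40

€411474.00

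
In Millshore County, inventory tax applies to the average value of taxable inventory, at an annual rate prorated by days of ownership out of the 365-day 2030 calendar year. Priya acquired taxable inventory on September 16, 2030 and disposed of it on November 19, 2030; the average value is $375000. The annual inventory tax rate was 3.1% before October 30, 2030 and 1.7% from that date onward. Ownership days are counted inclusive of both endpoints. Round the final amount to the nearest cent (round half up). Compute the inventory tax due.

September 16 – October 29, 2030: 44 days at 3.1% → $375000 × 3.1% × 44/365 = $1401.3699
October 30 – November 19, 2030: 21 days at 1.7% → $375000 × 1.7% × 21/365 = $366.7808
Total = $1768.1507

$1768.15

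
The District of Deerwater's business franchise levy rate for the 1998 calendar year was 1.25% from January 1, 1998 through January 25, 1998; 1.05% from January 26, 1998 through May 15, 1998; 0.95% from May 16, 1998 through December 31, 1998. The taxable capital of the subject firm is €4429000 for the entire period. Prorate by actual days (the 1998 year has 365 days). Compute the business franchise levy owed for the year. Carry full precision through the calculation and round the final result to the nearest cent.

January 1 – January 25, 1998: 25 days at 1.25% → €4429000 × 1.25% × 25/365 = €3791.9521
January 26 – May 15, 1998: 110 days at 1.05% → €4429000 × 1.05% × 110/365 = €14015.0548
May 16 – December 31, 1998: 230 days at 0.95% → €4429000 × 0.95% × 230/365 = €26513.3288
Total = €44320.3356

€44320.34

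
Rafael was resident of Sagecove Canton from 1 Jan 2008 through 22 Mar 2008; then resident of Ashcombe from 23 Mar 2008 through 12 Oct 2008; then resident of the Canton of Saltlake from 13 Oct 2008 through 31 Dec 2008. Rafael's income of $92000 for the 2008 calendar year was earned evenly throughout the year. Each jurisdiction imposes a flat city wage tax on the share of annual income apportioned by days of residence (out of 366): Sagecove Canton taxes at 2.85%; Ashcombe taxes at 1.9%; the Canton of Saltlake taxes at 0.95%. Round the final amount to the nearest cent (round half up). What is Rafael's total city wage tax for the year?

Sagecove Canton, 1 Jan – 22 Mar 2008: 82 days → $92000 × 2.85% × 82/366 = $587.4426
Ashcombe, 23 Mar – 12 Oct 2008: 204 days → $92000 × 1.9% × 204/366 = $974.2951
The Canton of Saltlake, 13 Oct – 31 Dec 2008: 80 days → $92000 × 0.95% × 80/366 = $191.0383
Total = $1752.7760

$1752.78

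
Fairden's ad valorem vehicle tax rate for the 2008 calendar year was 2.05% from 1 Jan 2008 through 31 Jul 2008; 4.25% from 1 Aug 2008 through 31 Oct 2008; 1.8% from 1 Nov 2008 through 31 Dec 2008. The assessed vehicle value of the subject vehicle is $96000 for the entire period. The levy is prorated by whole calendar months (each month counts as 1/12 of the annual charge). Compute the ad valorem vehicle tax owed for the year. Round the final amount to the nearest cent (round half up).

1 Jan – 31 Jul 2008: 7 months at 2.05% → $96000 × 2.05% × 7/12 = $1148.0000
1 Aug – 31 Oct 2008: 3 months at 4.25% → $96000 × 4.25% × 3/12 = $1020.0000
1 Nov – 31 Dec 2008: 2 months at 1.8% → $96000 × 1.8% × 2/12 = $288.0000
Total = $2456.0000

$2456.00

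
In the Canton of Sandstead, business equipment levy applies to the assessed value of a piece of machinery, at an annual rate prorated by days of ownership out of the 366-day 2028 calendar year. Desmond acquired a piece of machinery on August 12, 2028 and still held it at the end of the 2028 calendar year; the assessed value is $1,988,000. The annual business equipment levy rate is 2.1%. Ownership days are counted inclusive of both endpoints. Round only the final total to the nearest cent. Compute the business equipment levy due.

$16,197.31

Days held (August 12 – December 31, 2028): 142 out of 366
Tax = $1,988,000 × 2.1% × 142/366 = $16,197.3115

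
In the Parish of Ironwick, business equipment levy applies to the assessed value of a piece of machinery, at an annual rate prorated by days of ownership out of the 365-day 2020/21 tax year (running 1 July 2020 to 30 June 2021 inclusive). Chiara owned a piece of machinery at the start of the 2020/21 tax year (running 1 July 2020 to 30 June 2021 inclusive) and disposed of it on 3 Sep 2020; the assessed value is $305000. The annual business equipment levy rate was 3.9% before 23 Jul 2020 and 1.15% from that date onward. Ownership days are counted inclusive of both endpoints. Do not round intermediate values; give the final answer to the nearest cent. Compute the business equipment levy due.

$1130.17

1 Jul – 22 Jul 2020: 22 days at 3.9% → $305000 × 3.9% × 22/365 = $716.9589
23 Jul – 3 Sep 2020: 43 days at 1.15% → $305000 × 1.15% × 43/365 = $413.2123
Total = $1130.1712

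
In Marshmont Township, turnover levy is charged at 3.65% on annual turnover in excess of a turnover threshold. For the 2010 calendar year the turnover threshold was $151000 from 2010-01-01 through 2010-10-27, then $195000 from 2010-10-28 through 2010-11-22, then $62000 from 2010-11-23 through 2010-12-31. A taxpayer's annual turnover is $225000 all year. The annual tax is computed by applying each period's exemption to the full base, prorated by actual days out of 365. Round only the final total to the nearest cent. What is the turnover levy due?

$2933.70

2010-01-01 to 2010-10-27: 300 days, exemption $151000 → ($225000 − $151000) × 3.65% × 300/365 = $2220.0000
2010-10-28 to 2010-11-22: 26 days, exemption $195000 → ($225000 − $195000) × 3.65% × 26/365 = $78.0000
2010-11-23 to 2010-12-31: 39 days, exemption $62000 → ($225000 − $62000) × 3.65% × 39/365 = $635.7000
Total = $2933.7000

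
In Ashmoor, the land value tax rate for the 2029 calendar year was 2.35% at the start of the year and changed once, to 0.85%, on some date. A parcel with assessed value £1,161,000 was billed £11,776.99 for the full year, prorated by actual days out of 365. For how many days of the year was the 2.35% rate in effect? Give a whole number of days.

40 days

Let d = days at the first rate; then 365 − d days at the second rate.
£1,161,000 × [2.35%·d + 0.85%·(365−d)] / 365 = £11,776.99
Solving gives d = 40, so the new rate took effect on February 10, 2029.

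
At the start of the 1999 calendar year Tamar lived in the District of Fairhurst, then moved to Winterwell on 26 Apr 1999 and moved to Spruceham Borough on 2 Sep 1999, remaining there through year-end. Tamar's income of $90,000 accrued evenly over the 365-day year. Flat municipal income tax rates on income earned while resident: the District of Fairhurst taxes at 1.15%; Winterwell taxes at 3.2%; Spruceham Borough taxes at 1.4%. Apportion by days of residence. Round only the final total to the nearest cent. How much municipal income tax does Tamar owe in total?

$1,761.66

The District of Fairhurst, 1 Jan – 25 Apr 1999: 115 days → $90,000 × 1.15% × 115/365 = $326.0959
Winterwell, 26 Apr – 1 Sep 1999: 129 days → $90,000 × 3.2% × 129/365 = $1,017.8630
Spruceham Borough, 2 Sep – 31 Dec 1999: 121 days → $90,000 × 1.4% × 121/365 = $417.6986
Total = $1,761.6575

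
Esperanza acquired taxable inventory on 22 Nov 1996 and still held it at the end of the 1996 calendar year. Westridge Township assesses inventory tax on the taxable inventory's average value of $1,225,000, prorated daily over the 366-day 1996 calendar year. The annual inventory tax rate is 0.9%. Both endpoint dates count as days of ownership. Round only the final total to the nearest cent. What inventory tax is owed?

Days held (22 Nov – 31 Dec 1996): 40 out of 366
Tax = $1,225,000 × 0.9% × 40/366 = $1,204.9180

$1,204.92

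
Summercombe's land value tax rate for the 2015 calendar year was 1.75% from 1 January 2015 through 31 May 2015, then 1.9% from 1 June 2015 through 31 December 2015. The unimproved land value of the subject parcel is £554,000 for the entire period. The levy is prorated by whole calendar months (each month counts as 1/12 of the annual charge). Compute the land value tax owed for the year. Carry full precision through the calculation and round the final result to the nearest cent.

1 January – 31 May 2015: 5 months at 1.75% → £554,000 × 1.75% × 5/12 = £4,039.5833
1 June – 31 December 2015: 7 months at 1.9% → £554,000 × 1.9% × 7/12 = £6,140.1667
Total = £10,179.7500

£10,179.75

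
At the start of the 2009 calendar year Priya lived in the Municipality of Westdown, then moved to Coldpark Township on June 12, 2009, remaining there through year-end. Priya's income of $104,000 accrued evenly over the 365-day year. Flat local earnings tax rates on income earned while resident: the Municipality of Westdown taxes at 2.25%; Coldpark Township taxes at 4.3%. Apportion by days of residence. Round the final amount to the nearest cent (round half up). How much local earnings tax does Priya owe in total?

The Municipality of Westdown, January 1 – June 11, 2009: 162 days → $104,000 × 2.25% × 162/365 = $1,038.5753
Coldpark Township, June 12 – December 31, 2009: 203 days → $104,000 × 4.3% × 203/365 = $2,487.1671
Total = $3,525.7425

$3,525.74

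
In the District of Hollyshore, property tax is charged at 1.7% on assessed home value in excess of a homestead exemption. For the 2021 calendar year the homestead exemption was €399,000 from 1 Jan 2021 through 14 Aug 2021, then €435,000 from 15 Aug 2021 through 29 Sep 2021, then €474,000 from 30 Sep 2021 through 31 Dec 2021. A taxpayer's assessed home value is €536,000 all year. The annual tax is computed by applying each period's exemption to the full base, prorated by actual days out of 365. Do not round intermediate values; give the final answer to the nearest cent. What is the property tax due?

€1,927.01

1 Jan – 14 Aug 2021: 226 days, exemption €399,000 → (€536,000 − €399,000) × 1.7% × 226/365 = €1,442.0658
15 Aug – 29 Sep 2021: 46 days, exemption €435,000 → (€536,000 − €435,000) × 1.7% × 46/365 = €216.3890
30 Sep – 31 Dec 2021: 93 days, exemption €474,000 → (€536,000 − €474,000) × 1.7% × 93/365 = €268.5534
Total = €1,927.0082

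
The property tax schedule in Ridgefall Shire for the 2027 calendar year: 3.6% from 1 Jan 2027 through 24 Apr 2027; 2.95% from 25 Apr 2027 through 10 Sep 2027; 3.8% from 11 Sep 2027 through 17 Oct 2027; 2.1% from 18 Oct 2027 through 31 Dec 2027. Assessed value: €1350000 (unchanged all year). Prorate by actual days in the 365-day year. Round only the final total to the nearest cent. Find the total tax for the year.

€41371.03

1 Jan – 24 Apr 2027: 114 days at 3.6% → €1350000 × 3.6% × 114/365 = €15179.1781
25 Apr – 10 Sep 2027: 139 days at 2.95% → €1350000 × 2.95% × 139/365 = €15166.2329
11 Sep – 17 Oct 2027: 37 days at 3.8% → €1350000 × 3.8% × 37/365 = €5200.2740
18 Oct – 31 Dec 2027: 75 days at 2.1% → €1350000 × 2.1% × 75/365 = €5825.3425
Total = €41371.0274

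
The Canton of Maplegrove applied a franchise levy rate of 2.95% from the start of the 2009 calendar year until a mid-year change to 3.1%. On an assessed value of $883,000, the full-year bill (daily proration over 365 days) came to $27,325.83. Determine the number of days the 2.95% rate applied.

13 days

Let d = days at the first rate; then 365 − d days at the second rate.
$883,000 × [2.95%·d + 3.1%·(365−d)] / 365 = $27,325.83
Solving gives d = 13, so the new rate took effect on 14 January 2009.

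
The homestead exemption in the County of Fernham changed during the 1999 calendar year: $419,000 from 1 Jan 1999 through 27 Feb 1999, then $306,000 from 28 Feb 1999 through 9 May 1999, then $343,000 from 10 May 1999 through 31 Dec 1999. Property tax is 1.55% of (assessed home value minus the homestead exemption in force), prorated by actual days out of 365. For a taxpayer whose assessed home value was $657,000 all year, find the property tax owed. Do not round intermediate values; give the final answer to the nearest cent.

$4,791.37

1 Jan – 27 Feb 1999: 58 days, exemption $419,000 → ($657,000 − $419,000) × 1.55% × 58/365 = $586.1973
28 Feb – 9 May 1999: 71 days, exemption $306,000 → ($657,000 − $306,000) × 1.55% × 71/365 = $1,058.2890
10 May – 31 Dec 1999: 236 days, exemption $343,000 → ($657,000 − $343,000) × 1.55% × 236/365 = $3,146.8822
Total = $4,791.3685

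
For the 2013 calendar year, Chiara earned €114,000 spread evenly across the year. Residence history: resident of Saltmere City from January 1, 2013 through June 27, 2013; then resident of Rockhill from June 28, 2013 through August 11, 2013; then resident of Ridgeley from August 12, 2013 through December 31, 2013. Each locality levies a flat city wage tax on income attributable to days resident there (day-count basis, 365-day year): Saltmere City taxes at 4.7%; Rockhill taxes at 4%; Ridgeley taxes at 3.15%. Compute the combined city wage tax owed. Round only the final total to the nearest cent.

Saltmere City, January 1 – June 27, 2013: 178 days → €114,000 × 4.7% × 178/365 = €2,612.9425
Rockhill, June 28 – August 11, 2013: 45 days → €114,000 × 4% × 45/365 = €562.1918
Ridgeley, August 12 – December 31, 2013: 142 days → €114,000 × 3.15% × 142/365 = €1,397.0466
Total = €4,572.1808

€4,572.18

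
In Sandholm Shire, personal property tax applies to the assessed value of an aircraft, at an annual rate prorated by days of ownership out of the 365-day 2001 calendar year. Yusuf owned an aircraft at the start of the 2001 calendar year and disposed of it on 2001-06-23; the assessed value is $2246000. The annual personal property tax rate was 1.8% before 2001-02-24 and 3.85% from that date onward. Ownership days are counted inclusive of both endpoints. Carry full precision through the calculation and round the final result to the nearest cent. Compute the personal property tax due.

$34409.95

2001-01-01 to 2001-02-23: 54 days at 1.8% → $2246000 × 1.8% × 54/365 = $5981.1288
2001-02-24 to 2001-06-23: 120 days at 3.85% → $2246000 × 3.85% × 120/365 = $28428.8219
Total = $34409.9507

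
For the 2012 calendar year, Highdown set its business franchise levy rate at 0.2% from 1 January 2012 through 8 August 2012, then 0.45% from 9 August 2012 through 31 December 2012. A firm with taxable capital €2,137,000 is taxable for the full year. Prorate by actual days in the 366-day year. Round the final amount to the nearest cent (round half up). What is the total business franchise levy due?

€6,390.56

1 January – 8 August 2012: 221 days at 0.2% → €2,137,000 × 0.2% × 221/366 = €2,580.7486
9 August – 31 December 2012: 145 days at 0.45% → €2,137,000 × 0.45% × 145/366 = €3,809.8156
Total = €6,390.5642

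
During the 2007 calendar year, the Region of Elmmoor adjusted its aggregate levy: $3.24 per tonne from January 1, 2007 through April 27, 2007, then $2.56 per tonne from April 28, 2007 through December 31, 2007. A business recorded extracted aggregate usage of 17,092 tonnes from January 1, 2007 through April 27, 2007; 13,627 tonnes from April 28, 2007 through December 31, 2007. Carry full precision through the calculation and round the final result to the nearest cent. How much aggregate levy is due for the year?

January 1 – April 27, 2007: 17,092 tonnes at $3.24/tonne → $55,378.08
April 28 – December 31, 2007: 13,627 tonnes at $2.56/tonne → $34,885.12

$90,263.20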